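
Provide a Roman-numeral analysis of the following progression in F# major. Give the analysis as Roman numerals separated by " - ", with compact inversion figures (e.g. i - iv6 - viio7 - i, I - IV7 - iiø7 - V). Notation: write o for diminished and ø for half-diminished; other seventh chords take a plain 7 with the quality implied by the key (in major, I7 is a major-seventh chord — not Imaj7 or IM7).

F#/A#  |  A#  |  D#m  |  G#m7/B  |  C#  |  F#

I6 - V/vi - vi - ii65 - V - I

F#/A# has root F#, degree 1 in F# major, so I6.
A#: a major triad on A#, the applied dominant of vi → V/vi.
D#m has root D#, degree 6 in F# major, so vi.
G#m7/B has root G#, degree 2 in F# major, so ii65.
C#: root C# is the dominant; major triad there is V.
F# has root F#, degree 1 in F# major, so I.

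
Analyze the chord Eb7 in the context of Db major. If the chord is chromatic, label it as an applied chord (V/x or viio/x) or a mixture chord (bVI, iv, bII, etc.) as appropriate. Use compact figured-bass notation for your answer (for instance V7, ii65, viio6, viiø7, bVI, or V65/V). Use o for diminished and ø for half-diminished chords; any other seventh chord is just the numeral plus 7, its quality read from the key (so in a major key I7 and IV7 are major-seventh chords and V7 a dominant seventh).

V7/V

Stacked in thirds the chord is Eb-G-Bb-Db: a dominant seventh chord on Eb.
Eb is not a diatonic chord root with this quality in Db major, but it lies a perfect fifth above Ab (V), so the chord functions as an applied dominant of V.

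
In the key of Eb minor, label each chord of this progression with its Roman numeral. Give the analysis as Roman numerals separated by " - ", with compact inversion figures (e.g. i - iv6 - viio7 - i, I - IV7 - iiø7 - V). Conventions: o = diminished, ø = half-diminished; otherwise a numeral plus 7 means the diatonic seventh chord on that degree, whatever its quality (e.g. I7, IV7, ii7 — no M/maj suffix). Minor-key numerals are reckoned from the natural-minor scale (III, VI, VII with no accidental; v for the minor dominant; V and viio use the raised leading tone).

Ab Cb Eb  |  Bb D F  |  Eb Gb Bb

Ab-Cb-Eb: root Ab is the subdominant; minor triad there is iv.
Bb-D-F: major triad on Bb = scale degree 5 → V.
Eb-Gb-Bb: root Eb is the tonic; minor triad there is i.

iv - V - i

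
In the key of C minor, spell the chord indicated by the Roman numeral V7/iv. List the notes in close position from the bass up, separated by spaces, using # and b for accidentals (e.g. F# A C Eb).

C E G Bb

V7/iv is a secondary dominant — the dominant seventh of iv. iv in C minor is F, so the applied chord's root is C, a perfect fifth above.
Building a dominant seventh chord on C gives C-E-G-Bb.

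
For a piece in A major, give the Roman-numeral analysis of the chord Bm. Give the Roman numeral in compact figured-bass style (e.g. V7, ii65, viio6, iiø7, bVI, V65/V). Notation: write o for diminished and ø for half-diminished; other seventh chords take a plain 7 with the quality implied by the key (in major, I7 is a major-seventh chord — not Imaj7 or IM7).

ii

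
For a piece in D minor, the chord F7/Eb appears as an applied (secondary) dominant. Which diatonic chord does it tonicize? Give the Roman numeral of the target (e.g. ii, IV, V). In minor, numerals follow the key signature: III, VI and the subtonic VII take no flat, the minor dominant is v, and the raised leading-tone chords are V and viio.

VI

The chord is a dominant seventh chord on F.
A dominant resolves down a perfect fifth: F → Bb. In D minor, Bb is scale degree 6, i.e. VI.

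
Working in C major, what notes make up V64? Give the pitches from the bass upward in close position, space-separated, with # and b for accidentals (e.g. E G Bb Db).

D G B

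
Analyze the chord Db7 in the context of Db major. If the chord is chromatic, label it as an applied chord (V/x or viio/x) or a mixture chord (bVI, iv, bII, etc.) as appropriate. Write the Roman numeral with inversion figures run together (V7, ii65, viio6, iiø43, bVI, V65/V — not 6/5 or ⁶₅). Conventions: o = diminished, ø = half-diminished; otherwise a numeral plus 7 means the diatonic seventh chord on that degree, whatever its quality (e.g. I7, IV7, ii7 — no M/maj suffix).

The pitches Db-F-Ab-Cb form a dominant seventh chord rooted on Db.
Db is not a diatonic chord root with this quality in Db major, but it lies a perfect fifth above Gb (IV), so the chord functions as an applied dominant of IV.

V7/IV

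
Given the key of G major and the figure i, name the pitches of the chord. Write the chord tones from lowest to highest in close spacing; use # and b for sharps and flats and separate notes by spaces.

i is the minor tonic, borrowed from the parallel minor. In G major that root is G.
So the chord is G-Bb-D, a minor triad.

G Bb D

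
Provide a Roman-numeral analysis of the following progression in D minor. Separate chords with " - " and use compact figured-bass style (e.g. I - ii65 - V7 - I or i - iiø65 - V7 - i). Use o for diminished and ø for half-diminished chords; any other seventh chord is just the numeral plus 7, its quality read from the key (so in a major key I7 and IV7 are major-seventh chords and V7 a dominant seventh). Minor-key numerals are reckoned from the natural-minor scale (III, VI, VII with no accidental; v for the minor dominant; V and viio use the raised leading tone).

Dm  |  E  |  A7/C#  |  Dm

i - V/V - V65 - i

Dm: root D is the tonic; minor triad there is i.
E: chromatic; E is V of V, so V/V.
A7/C#: dominant seventh chord on A = scale degree 5 → V65.
Dm has root D, degree 1 in D minor, so i.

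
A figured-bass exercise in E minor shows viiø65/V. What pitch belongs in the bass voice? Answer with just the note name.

C#

The applied chord viiø65/V is rooted on A#: A#-C#-E-G#.
The figure 65 means first inversion — the third is in the bass.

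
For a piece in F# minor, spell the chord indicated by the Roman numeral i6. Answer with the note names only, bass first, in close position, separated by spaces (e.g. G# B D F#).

A C# F#

The numeral's case and figure indicate a minor triad. In F# minor its root, the tonic, is F#.
That chord is spelled F#-A-C#.
With the 6 figure the chord is in first inversion; from the bass A upward in close position it reads A-C#-F#.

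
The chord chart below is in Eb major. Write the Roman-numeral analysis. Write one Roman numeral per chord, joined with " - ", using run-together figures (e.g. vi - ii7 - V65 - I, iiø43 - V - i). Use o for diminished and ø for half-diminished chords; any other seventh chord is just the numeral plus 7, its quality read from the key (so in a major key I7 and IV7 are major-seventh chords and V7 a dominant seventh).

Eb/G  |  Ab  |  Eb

I6 - IV - I

Eb/G has root Eb, degree 1 in Eb major, so I6.
Ab has root Ab, degree 4 in Eb major, so IV.
Eb: major triad on Eb = scale degree 1 → I.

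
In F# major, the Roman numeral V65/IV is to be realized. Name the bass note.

The applied chord V65/IV is rooted on F#: F#-A#-C#-E.
The figure 65 means first inversion — the third is in the bass.

A#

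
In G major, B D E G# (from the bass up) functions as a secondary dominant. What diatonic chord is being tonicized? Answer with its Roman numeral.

The chord is a dominant seventh chord on E.
A dominant resolves down a perfect fifth: E → A. In G major, A is scale degree 2, i.e. ii.

ii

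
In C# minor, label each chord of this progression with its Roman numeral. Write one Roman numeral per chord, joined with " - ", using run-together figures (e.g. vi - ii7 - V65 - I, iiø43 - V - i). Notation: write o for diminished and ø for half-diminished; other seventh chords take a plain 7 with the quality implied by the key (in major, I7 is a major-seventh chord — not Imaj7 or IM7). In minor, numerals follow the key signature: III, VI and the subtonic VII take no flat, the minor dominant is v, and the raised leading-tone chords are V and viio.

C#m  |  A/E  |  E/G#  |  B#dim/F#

i - VI64 - III6 - viio64

C#m: minor triad on C# = scale degree 1 → i.
A/E: major triad on A = scale degree 6 → VI64.
E/G# has root E, degree 3 in C# minor, so III6.
B#dim/F#: root B# is the leading tone; diminished triad there is viio64.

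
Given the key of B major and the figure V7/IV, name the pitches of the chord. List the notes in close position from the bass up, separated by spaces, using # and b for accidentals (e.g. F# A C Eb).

B D# F# A

V7/IV is a secondary dominant — the dominant seventh of IV. IV in B major is E, so the applied chord's root is B, a perfect fifth above.
Building a dominant seventh chord on B gives B-D#-F#-A.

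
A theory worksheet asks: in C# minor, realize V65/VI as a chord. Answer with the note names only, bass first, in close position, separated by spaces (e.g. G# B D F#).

V65/VI is a secondary dominant — the dominant seventh of VI. VI in C# minor is A, so the applied chord's root is E, a perfect fifth above.
Building a dominant seventh chord on E gives E-G#-B-D.
With the 65 figure the chord is in first inversion; from the bass G# upward in close position it reads G#-B-D-E.

G# B D E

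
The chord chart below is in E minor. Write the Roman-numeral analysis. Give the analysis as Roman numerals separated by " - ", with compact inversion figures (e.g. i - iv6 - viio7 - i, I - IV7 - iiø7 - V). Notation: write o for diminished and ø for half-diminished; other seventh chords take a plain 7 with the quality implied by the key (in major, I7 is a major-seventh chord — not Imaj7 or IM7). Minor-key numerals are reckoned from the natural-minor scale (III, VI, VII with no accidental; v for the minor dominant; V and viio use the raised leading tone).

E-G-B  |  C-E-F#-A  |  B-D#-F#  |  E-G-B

E-G-B: minor triad on E = scale degree 1 → i.
C-E-F#-A has root F#, degree 2 in E minor, so iiø43.
B-D#-F#: root B is the dominant; major triad there is V.
E-G-B: root E is the tonic; minor triad there is i.

i - iiø43 - V - i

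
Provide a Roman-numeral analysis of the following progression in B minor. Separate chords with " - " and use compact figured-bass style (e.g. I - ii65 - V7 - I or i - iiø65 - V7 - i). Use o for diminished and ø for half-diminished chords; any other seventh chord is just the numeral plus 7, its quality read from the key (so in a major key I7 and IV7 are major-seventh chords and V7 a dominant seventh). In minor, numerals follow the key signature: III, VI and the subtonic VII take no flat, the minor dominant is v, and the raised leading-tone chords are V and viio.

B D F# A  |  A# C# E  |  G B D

i7 - viio - VI

B-D-F#-A: root B is the tonic; minor seventh chord there is i7.
A#-C#-E: root A# is the leading tone; diminished triad there is viio.
G-B-D: root G is the submediant; major triad there is VI.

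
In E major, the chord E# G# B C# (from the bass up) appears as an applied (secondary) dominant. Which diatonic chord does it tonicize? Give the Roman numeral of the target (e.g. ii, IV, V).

The chord is a dominant seventh chord on C#.
A dominant resolves down a perfect fifth: C# → F#. In E major, F# is scale degree 2, i.e. ii.

ii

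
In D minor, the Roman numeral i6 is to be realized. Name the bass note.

F

i in D minor has root D; the chord is D-F-A.
The figure 6 means first inversion — the third is in the bass.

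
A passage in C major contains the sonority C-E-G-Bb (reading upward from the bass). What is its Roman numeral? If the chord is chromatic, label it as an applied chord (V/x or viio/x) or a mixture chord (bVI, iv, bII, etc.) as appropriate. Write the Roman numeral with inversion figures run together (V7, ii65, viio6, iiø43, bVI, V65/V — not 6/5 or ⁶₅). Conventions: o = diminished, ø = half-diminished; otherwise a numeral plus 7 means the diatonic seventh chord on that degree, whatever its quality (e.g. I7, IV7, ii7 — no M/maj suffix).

Stacked in thirds the chord is C-E-G-Bb: a dominant seventh chord on C.
C is not a diatonic chord root with this quality in C major, but it lies a perfect fifth above F (IV), so the chord functions as an applied dominant of IV.

V7/IV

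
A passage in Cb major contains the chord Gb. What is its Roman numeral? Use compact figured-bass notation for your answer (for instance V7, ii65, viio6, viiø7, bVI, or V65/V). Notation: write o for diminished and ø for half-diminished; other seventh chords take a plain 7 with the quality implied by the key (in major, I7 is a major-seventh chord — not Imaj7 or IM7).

V

Stacked in thirds the chord is Gb-Bb-Db: a major triad on Gb.
Gb is scale degree 5 in Cb major, and a major triad on that degree is written V.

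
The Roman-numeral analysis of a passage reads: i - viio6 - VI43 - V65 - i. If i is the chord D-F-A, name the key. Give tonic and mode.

i is given as D-F-A — a minor triad with root D.
If D is scale degree 1 and the mode makes that degree carry a minor triad, the tonic is D and the mode is minor.

D minor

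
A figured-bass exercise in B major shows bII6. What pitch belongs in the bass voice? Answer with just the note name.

bII in B major has root C; the chord is C-E-G.
The figure 6 means first inversion — the third is in the bass.

E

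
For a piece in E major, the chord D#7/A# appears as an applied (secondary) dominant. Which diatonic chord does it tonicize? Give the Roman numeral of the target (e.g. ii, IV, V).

iii

The chord is a dominant seventh chord on D#.
A dominant resolves down a perfect fifth: D# → G#. In E major, G# is scale degree 3, i.e. iii.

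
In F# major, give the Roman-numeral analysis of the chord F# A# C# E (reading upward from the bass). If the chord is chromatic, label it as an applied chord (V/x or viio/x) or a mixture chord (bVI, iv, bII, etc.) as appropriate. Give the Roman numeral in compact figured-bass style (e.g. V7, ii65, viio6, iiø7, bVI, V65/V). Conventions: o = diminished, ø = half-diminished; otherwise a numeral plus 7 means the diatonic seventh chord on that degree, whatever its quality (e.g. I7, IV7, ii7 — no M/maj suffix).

V7/IV

Stacked in thirds the chord is F#-A#-C#-E: a dominant seventh chord on F#.
F# is not a diatonic chord root with this quality in F# major, but it lies a perfect fifth above B (IV), so the chord functions as an applied dominant of IV.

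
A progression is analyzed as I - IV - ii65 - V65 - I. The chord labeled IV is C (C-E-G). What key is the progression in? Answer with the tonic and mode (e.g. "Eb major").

The anchor chord is a major triad on C, labeled IV.
If C is scale degree 4 and the mode makes that degree carry a major triad, the tonic is G and the mode is major.

G major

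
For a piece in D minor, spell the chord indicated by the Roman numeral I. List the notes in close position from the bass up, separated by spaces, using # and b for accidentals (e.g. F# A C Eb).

D F# A

I is the major tonic (Picardy third), borrowed from the parallel major. In D minor that root is D.
So the chord is D-F#-A, a major triad.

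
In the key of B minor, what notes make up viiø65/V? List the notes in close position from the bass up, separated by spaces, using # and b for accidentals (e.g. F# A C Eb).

G# B D# E#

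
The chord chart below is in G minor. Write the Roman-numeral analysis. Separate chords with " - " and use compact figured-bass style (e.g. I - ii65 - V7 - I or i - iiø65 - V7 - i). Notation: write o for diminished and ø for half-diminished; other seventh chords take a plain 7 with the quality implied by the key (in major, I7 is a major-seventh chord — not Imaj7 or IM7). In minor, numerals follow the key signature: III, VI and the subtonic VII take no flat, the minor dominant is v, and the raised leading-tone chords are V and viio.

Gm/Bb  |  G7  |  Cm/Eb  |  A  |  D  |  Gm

i6 - V7/iv - iv6 - V/V - V - i

Gm/Bb has root G, degree 1 in G minor, so i6.
G7: a dominant seventh chord on G, the applied dominant of iv → V7/iv.
Cm/Eb has root C, degree 4 in G minor, so iv6.
A is the secondary dominant of V (major triad on A): V/V.
D: major triad on D = scale degree 5 → V.
Gm has root G, degree 1 in G minor, so i.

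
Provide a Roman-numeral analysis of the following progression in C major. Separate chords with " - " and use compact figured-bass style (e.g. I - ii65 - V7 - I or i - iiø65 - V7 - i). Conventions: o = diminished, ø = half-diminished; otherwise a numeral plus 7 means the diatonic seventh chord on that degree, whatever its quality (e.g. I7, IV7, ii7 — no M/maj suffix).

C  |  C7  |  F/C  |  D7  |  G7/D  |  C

I - V7/IV - IV64 - V7/V - V43 - I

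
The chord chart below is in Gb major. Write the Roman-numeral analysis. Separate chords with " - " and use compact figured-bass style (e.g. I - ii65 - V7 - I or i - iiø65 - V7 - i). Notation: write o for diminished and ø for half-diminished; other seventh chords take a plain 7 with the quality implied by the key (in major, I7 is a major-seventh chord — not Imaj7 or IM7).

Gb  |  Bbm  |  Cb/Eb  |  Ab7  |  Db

Gb has root Gb, degree 1 in Gb major, so I.
Bbm: minor triad on Bb = scale degree 3 → iii.
Cb/Eb: major triad on Cb = scale degree 4 → IV6.
Ab7: a dominant seventh chord on Ab, the applied dominant of V → V7/V.
Db: major triad on Db = scale degree 5 → V.

I - iii - IV6 - V7/V - V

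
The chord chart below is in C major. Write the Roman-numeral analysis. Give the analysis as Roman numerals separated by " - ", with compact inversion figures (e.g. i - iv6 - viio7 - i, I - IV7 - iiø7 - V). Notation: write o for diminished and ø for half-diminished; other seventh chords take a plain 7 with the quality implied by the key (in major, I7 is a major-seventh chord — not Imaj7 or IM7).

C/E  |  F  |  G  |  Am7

C/E: root C is the tonic; major triad there is I6.
F has root F, degree 4 in C major, so IV.
G has root G, degree 5 in C major, so V.
Am7: root A is the submediant; minor seventh chord there is vi7.

I6 - IV - V - vi7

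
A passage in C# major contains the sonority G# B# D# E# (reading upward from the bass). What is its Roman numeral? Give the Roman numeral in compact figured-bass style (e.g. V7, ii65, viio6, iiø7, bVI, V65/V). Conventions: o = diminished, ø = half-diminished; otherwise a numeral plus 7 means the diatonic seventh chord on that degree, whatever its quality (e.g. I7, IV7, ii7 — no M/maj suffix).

The pitches E#-G#-B#-D# form a minor seventh chord rooted on E#.
In C# major, E# is the mediant; the diatonic minor seventh chord there is iii7.
With G# in the bass the chord is in first inversion, so the figured bass is 65.

iii65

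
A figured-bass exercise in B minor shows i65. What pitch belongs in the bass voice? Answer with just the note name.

D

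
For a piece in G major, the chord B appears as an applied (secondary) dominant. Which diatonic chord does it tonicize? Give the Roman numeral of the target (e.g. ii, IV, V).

The chord is a major triad on B.
A dominant resolves down a perfect fifth: B → E. In G major, E is scale degree 6, i.e. vi.

vi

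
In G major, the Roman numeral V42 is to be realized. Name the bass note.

C

V in G major has root D; the chord is D-F#-A-C.
The figure 42 means third inversion — the seventh is in the bass.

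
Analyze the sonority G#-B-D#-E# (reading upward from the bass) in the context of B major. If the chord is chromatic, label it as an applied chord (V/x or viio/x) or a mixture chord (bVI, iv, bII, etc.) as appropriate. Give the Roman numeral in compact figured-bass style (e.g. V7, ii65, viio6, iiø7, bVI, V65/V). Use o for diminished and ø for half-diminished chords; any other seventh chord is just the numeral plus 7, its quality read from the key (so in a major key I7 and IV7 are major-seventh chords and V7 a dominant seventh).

The pitches E#-G#-B-D# form a half-diminished seventh chord rooted on E#.
E# sits a half step below F# (V in B major); a diminished chord there is the applied leading-tone chord of V.
With G# in the bass the chord is in first inversion, so the figured bass is 65.

viiø65/V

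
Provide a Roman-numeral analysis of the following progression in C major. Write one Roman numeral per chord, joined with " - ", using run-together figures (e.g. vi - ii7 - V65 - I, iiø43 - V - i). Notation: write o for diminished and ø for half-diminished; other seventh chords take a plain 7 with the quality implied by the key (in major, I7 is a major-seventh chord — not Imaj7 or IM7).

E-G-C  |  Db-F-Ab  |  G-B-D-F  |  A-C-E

E-G-C has root C, degree 1 in C major, so I6.
Db-F-Ab is non-diatonic — a major triad on the lowered supertonic (Db): the Neapolitan chord, bII.
G-B-D-F has root G, degree 5 in C major, so V7.
A-C-E: minor triad on A = scale degree 6 → vi.

I6 - bII - V7 - vi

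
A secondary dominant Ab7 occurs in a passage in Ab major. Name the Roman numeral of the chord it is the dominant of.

The chord is a dominant seventh chord on Ab.
A dominant resolves down a perfect fifth: Ab → Db. In Ab major, Db is scale degree 4, i.e. IV.

IV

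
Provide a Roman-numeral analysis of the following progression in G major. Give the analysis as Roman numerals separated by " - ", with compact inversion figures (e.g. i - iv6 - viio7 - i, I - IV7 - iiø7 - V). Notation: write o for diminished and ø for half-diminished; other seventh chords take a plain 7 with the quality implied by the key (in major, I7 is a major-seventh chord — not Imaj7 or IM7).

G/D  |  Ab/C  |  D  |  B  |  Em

I64 - bII6 - V - V/vi - vi

G/D: root G is the tonic; major triad there is I64.
Ab/C: Ab with this quality isn't in the key; a major triad on b2 is the Neapolitan sixth, bII6 (third, C, in the bass — hence the 6).
D: root D is the dominant; major triad there is V.
B: chromatic; B is V of vi, so V/vi.
Em has root E, degree 6 in G major, so vi.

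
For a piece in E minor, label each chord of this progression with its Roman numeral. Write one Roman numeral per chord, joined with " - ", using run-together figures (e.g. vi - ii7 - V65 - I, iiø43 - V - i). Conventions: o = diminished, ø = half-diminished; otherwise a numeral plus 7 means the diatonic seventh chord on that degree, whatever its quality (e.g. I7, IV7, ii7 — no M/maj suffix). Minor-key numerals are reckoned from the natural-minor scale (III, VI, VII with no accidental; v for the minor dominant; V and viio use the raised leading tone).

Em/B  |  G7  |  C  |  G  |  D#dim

i64 - V7/VI - VI - III - viio

Em/B: minor triad on E = scale degree 1 → i64.
G7: chromatic; G is V of VI, so V7/VI.
C: root C is the submediant; major triad there is VI.
G: root G is the mediant; major triad there is III.
D#dim: diminished triad on D# = scale degree 7 → viio.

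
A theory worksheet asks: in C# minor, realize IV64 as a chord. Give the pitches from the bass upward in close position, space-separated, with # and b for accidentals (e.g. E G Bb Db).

C# F# A#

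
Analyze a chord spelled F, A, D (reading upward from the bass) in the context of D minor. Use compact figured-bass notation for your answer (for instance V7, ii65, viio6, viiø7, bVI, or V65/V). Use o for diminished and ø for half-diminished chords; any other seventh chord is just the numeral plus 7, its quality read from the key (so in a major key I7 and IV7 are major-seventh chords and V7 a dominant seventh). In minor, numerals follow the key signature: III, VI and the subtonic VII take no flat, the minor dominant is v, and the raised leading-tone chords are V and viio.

i6

The pitches D-F-A form a minor triad rooted on D.
D is scale degree 1 in D minor, and a minor triad on that degree is written i.
With F in the bass the chord is in first inversion, so the figured bass is 6.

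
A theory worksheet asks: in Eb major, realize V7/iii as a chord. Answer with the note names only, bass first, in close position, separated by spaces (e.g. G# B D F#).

V7/iii is a secondary dominant — the dominant seventh of iii. iii in Eb major is G, so the applied chord's root is D, a perfect fifth above.
Building a dominant seventh chord on D gives D-F#-A-C.

D F# A C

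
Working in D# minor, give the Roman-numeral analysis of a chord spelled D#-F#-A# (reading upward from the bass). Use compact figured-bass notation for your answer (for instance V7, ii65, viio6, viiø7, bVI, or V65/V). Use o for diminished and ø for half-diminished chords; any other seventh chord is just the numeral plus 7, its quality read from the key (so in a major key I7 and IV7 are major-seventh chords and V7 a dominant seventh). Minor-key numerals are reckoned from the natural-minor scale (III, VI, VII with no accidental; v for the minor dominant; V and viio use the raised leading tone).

Stacked in thirds the chord is D#-F#-A#: a minor triad on D#.
In D# minor, D# is the tonic; the diatonic minor triad there is i.

i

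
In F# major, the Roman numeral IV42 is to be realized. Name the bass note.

IV in F# major has root B; the chord is B-D#-F#-A#.
The figure 42 means third inversion — the seventh is in the bass.

A#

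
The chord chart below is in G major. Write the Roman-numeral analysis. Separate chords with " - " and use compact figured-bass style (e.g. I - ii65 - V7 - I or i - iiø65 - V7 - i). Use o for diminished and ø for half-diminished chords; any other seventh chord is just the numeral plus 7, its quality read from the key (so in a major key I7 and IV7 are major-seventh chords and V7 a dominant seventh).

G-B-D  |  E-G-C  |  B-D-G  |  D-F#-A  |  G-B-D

G-B-D has root G, degree 1 in G major, so I.
E-G-C: major triad on C = scale degree 4 → IV6.
B-D-G: root G is the tonic; major triad there is I6.
D-F#-A has root D, degree 5 in G major, so V.
G-B-D has root G, degree 1 in G major, so I.

I - IV6 - I6 - V - I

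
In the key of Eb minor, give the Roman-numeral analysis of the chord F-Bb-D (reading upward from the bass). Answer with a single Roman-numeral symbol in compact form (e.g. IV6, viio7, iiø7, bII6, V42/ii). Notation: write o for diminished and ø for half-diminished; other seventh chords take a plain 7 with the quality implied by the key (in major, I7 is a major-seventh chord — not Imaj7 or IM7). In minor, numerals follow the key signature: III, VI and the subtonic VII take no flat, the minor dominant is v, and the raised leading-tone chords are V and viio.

V64

The pitches Bb-D-F form a major triad rooted on Bb.
Bb is scale degree 5 in Eb minor, and a major triad on that degree is written V.
With F in the bass the chord is in second inversion, so the figured bass is 64.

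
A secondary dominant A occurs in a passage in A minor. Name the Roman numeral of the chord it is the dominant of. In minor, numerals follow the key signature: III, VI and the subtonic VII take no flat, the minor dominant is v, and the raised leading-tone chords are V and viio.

The chord is a major triad on A.
A dominant resolves down a perfect fifth: A → D. In A minor, D is scale degree 4, i.e. iv.

iv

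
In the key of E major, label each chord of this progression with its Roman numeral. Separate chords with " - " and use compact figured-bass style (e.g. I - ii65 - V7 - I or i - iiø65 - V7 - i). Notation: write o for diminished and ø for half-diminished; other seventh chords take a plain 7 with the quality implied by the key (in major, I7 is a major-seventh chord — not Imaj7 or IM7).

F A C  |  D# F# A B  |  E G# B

F-A-C is non-diatonic — a major triad on the lowered supertonic (F): the Neapolitan chord, bII.
D#-F#-A-B has root B, degree 5 in E major, so V65.
E-G#-B: root E is the tonic; major triad there is I.

bII - V65 - I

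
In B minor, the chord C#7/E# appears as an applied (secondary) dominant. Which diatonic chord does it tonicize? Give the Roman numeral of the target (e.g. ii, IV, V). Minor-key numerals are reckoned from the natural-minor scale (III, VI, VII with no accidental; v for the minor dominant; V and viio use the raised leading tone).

The chord is a dominant seventh chord on C#.
A dominant resolves down a perfect fifth: C# → F#. In B minor, F# is scale degree 5, i.e. V.

V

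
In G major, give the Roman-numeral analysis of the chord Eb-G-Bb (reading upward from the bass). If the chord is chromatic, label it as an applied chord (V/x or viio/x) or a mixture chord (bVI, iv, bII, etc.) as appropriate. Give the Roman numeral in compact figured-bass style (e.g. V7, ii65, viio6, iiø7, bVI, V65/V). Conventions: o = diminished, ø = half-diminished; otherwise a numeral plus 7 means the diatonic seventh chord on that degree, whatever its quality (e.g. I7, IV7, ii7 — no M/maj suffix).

bVI

Stacked in thirds the chord is Eb-G-Bb: a major triad on Eb.
Eb is the lowered sixth degree of G major (diatonic 6 would be E). This is a major triad on the lowered sixth degree, borrowed from the parallel minor.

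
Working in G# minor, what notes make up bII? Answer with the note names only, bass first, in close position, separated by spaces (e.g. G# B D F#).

A C# E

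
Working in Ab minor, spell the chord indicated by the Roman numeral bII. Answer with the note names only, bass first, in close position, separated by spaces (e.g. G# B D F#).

Bbb Db Fb

Scale degree 2 in Ab minor is Bb; lowering it a half step gives Bbb. bII is the Neapolitan chord — a major triad on the lowered second degree.
So the chord is Bbb-Db-Fb, a major triad.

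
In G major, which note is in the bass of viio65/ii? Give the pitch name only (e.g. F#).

B

The applied chord viio65/ii is rooted on G#: G#-B-D-F.
The figure 65 means first inversion — the third is in the bass.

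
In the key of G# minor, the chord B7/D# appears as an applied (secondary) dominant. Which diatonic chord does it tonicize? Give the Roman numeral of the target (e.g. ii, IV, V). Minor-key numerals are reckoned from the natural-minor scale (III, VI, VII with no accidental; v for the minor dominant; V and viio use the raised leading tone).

VI

The chord is a dominant seventh chord on B.
A dominant resolves down a perfect fifth: B → E. In G# minor, E is scale degree 6, i.e. VI.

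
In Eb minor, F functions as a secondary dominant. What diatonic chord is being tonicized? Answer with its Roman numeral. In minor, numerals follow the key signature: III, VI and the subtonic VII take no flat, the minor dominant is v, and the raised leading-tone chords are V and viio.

V

The chord is a major triad on F.
A dominant resolves down a perfect fifth: F → Bb. In Eb minor, Bb is scale degree 5, i.e. V.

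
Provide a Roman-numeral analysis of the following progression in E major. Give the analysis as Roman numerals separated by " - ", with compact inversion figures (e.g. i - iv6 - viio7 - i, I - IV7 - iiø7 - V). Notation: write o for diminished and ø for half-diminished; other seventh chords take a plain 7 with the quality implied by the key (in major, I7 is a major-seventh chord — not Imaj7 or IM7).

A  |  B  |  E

A has root A, degree 4 in E major, so IV.
B: major triad on B = scale degree 5 → V.
E has root E, degree 1 in E major, so I.

IV - V - I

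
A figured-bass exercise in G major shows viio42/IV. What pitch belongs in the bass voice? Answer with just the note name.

Ab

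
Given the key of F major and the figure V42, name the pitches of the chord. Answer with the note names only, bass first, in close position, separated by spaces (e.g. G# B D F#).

The numeral's case and figure indicate a dominant seventh chord. In F major its root, scale degree 5, is C.
Stacking thirds from C gives C-E-G-Bb.
The figured bass 42 indicates third inversion, placing the seventh (Bb) in the bass: Bb-C-E-G.

Bb C E G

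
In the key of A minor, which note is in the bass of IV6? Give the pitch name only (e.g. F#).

F#

IV in A minor has root D; the chord is D-F#-A.
The figure 6 means first inversion — the third is in the bass.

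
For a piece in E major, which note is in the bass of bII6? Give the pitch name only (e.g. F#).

A

bII in E major has root F; the chord is F-A-C.
The figure 6 means first inversion — the third is in the bass.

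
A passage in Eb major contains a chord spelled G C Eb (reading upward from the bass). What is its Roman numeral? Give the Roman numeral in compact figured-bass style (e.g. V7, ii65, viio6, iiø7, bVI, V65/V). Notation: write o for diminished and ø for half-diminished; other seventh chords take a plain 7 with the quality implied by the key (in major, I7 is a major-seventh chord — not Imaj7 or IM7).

vi64

The pitches C-Eb-G form a minor triad rooted on C.
C is scale degree 6 in Eb major, and a minor triad on that degree is written vi.
With G in the bass the chord is in second inversion, so the figured bass is 64.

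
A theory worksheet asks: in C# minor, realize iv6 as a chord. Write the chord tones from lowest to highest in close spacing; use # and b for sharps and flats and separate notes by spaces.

The numeral's case and figure indicate a minor triad. In C# minor its root, scale degree 4, is F#.
Stacking thirds from F# gives F#-A-C#.
The figured bass 6 indicates first inversion, placing the third (A) in the bass: A-C#-F#.

A C# F#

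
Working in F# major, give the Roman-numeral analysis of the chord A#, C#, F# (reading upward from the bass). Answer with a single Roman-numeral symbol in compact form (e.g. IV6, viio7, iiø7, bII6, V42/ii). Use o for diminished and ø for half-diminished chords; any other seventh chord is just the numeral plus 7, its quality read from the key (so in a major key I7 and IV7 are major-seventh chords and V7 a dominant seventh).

I6

The pitches F#-A#-C# form a major triad rooted on F#.
F# is scale degree 1 in F# major, and a major triad on that degree is written I.
With A# in the bass the chord is in first inversion, so the figured bass is 6.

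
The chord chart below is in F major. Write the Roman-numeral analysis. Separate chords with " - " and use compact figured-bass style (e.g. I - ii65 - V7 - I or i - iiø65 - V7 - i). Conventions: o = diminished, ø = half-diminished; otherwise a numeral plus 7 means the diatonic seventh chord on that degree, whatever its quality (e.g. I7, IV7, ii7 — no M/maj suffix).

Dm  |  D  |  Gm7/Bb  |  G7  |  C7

Dm has root D, degree 6 in F major, so vi.
D: a major triad on D, the applied dominant of ii → V/ii.
Gm7/Bb: root G is the supertonic; minor seventh chord there is ii65.
G7: a dominant seventh chord on G, the applied dominant of V → V7/V.
C7: dominant seventh chord on C = scale degree 5 → V7.

vi - V/ii - ii65 - V7/V - V7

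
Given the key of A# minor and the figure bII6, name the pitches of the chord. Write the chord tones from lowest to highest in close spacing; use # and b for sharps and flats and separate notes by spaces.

D# F# B

Scale degree 2 in A# minor is B#; lowering it a half step gives B. bII6 is the Neapolitan sixth — a major triad on the lowered second degree, here in its customary first inversion.
So the chord is B-D#-F#, a major triad.
With the 6 figure the chord is in first inversion; from the bass D# upward in close position it reads D#-F#-B.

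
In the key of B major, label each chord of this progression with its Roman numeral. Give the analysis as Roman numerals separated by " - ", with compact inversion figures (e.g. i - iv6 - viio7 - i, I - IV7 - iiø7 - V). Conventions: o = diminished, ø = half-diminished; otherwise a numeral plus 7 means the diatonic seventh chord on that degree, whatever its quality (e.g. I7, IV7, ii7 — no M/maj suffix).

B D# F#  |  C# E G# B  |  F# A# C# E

I - ii7 - V7

B-D#-F#: root B is the tonic; major triad there is I.
C#-E-G#-B has root C#, degree 2 in B major, so ii7.
F#-A#-C#-E has root F#, degree 5 in B major, so V7.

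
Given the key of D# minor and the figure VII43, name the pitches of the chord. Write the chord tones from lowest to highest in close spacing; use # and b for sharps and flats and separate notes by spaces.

G# B C# E#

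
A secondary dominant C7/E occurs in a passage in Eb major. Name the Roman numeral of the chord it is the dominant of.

The chord is a dominant seventh chord on C.
A dominant resolves down a perfect fifth: C → F. In Eb major, F is scale degree 2, i.e. ii.

ii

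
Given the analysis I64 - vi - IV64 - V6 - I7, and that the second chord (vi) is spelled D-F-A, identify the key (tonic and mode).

The anchor chord is a minor triad on D, labeled vi.
Counting down 5 scale steps from D places the tonic on F; a minor triad on degree 6 is diatonic only in major.

F major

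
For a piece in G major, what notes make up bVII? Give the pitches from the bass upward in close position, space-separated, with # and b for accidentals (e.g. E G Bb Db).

bVII is a major triad on the lowered seventh degree (the subtonic), borrowed from the parallel minor. In G major that root is F.
So the chord is F-A-C.

F A C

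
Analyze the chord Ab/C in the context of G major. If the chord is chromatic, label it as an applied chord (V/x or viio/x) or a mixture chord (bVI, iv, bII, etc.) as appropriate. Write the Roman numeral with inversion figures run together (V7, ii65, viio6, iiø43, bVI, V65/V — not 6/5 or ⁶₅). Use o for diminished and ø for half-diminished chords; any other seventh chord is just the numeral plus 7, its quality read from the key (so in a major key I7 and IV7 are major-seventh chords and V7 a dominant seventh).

bII6

The pitches Ab-C-Eb form a major triad rooted on Ab.
Ab is the lowered second degree of G major (diatonic 2 would be A). This is the Neapolitan sixth — a major triad on the lowered second degree, here in its customary first inversion.
With C in the bass the chord is in first inversion, so the figured bass is 6.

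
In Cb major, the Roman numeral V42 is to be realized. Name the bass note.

V in Cb major has root Gb; the chord is Gb-Bb-Db-Fb.
The figure 42 means third inversion — the seventh is in the bass.

Fb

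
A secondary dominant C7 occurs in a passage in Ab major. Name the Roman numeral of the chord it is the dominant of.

The chord is a dominant seventh chord on C.
A dominant resolves down a perfect fifth: C → F. In Ab major, F is scale degree 6, i.e. vi.

vi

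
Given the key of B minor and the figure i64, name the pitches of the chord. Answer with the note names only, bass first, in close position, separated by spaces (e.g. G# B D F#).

The numeral's case and figure indicate a minor triad. In B minor its root, the first degree, is B.
Stacking thirds from B gives B-D-F#.
With the 64 figure the chord is in second inversion; from the bass F# upward in close position it reads F#-B-D.

F# B D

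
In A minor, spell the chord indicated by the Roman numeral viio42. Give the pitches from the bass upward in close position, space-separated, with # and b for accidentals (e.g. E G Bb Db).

F G# B D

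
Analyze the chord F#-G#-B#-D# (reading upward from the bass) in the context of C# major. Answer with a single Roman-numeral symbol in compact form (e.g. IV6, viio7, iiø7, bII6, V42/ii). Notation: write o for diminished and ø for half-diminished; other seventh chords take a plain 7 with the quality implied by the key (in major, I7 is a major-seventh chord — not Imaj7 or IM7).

V42

The pitches G#-B#-D#-F# form a dominant seventh chord rooted on G#.
G# is scale degree 5 in C# major, and a dominant seventh chord on that degree is written V7.
With F# in the bass the chord is in third inversion, so the figured bass is 42.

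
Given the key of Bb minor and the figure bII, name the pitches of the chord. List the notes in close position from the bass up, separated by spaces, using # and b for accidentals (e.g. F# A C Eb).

Cb Eb Gb

Scale degree 2 in Bb minor is C; lowering it a half step gives Cb. bII is the Neapolitan chord — a major triad on the lowered second degree.
So the chord is Cb-Eb-Gb.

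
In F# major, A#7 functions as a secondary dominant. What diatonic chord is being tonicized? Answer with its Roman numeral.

vi

The chord is a dominant seventh chord on A#.
A dominant resolves down a perfect fifth: A# → D#. In F# major, D# is scale degree 6, i.e. vi.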